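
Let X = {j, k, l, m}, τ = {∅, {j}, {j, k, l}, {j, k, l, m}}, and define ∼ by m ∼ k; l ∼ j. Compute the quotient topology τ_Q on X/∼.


X/∼ = {[j=l], [k=m]}; |τ_Q| = 2.

Equivalence classes: [j=l], [k=m].
Quotient map π: X → X/∼ sends j ↦ [j=l], k ↦ [k=m], l ↦ [j=l], m ↦ [k=m].
For each subset V ⊆ X/∼, compute π^{-1}(V) ⊆ X and check whether π^{-1}(V) ∈ τ. V is open in τ_Q iff π^{-1}(V) ∈ τ.
  V = {}: π^{-1}(V) = ∅ ∈ τ ✓.
  V = {[j=l]}: π^{-1}(V) = {j, l} ∉ τ ✗.
  V = {[k=m]}: π^{-1}(V) = {k, m} ∉ τ ✗.
  V = {[j=l], [k=m]}: π^{-1}(V) = {j, k, l, m} ∈ τ ✓.
Open sets in the quotient: τ_Q = {{}, {[j=l], [k=m]}} (2 elements).


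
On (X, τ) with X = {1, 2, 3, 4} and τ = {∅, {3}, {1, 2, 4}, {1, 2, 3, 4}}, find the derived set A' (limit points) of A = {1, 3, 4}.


A' = {1, 2, 4}

For each x ∈ X, list the open sets U ∈ τ with x ∈ U, then check whether U ∩ (A ∖ {x}) ≠ ∅ for every such U.
  x = 1: opens ∋ x are {1, 2, 4}, {1, 2, 3, 4}; each meets A ∖ {1}, so x IS a limit point.
  x = 2: opens ∋ x are {1, 2, 4}, {1, 2, 3, 4}; each meets A ∖ {2}, so x IS a limit point.
  x = 3: open {3} ∋ x has {3} ∩ (A ∖ {3}) = ∅, so x is NOT a limit point.
  x = 4: opens ∋ x are {1, 2, 4}, {1, 2, 3, 4}; each meets A ∖ {4}, so x IS a limit point.
Collecting: A' = {1, 2, 4}.


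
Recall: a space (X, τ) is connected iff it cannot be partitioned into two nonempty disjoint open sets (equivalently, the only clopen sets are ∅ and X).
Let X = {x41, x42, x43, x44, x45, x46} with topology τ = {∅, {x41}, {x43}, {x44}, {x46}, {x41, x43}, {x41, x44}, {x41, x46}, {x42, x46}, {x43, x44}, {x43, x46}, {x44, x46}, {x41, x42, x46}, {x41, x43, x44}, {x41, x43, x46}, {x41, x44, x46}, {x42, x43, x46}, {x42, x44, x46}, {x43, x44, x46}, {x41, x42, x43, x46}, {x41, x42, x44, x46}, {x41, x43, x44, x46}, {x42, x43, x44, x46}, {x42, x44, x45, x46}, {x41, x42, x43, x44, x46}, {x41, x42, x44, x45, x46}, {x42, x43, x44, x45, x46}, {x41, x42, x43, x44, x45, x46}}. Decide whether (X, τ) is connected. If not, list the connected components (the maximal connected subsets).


(X, τ) is disconnected; components = [{x41}, {x43}, {x42, x44, x45, x46}].

Find clopen sets (U ∈ τ with X ∖ U ∈ τ):
  U = ∅, X ∖ U = {x41, x42, x43, x44, x45, x46} — both open, so U is clopen.
  U = {x41}, X ∖ U = {x42, x43, x44, x45, x46} — both open, so U is clopen.
  U = {x43}, X ∖ U = {x41, x42, x44, x45, x46} — both open, so U is clopen.
  U = {x41, x43}, X ∖ U = {x42, x44, x45, x46} — both open, so U is clopen.
  U = {x42, x44, x45, x46}, X ∖ U = {x41, x43} — both open, so U is clopen.
  U = {x41, x42, x44, x45, x46}, X ∖ U = {x43} — both open, so U is clopen.
  U = {x42, x43, x44, x45, x46}, X ∖ U = {x41} — both open, so U is clopen.
  U = {x41, x42, x43, x44, x45, x46}, X ∖ U = ∅ — both open, so U is clopen.
Nontrivial clopen(s) exist: e.g. {x43}. So (X, τ) is disconnected.
Compute connected components by grouping points that agree on all clopens:
  component: {x41}
  component: {x43}
  component: {x42, x44, x45, x46}


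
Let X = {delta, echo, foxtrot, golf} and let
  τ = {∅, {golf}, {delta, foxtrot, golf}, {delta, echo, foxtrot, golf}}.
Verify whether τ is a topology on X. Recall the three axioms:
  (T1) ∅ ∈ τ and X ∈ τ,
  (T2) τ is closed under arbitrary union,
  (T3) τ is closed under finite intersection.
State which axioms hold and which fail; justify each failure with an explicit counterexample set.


τ IS a topology on X.

Axiom (T1): ∅ ∈ τ? Yes; X ∈ τ? Yes.
Axiom (T2/T3): check pairwise unions and intersections of members of τ.
All pairwise intersections and unions checked — each lies in τ. Therefore τ satisfies (T1), (T2), (T3): it IS a topology on X.


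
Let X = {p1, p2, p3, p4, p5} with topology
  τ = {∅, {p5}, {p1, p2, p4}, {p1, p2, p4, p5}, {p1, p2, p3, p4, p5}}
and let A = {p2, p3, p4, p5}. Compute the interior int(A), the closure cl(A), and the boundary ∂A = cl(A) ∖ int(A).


int(A) = {p5}, cl(A) = {p1, p2, p3, p4, p5}, ∂A = {p1, p2, p3, p4}.

Closed sets in (X, τ) are complements of opens:
  closed(X, τ) = {∅, {p3}, {p3, p5}, {p1, p2, p3, p4}, {p1, p2, p3, p4, p5}}.
int(A) = ⋃ {U ∈ τ : U ⊆ A}. Opens contained in A: ∅, {p5}.
Taking the union of these: int(A) = {p5}.
cl(A) = ⋂ {C closed : A ⊆ C}. Closed sets containing A: {p1, p2, p3, p4, p5}.
Intersecting these: cl(A) = {p1, p2, p3, p4, p5}.
∂A = cl(A) ∖ int(A) = {p1, p2, p3, p4, p5} ∖ {p5} = {p1, p2, p3, p4}.


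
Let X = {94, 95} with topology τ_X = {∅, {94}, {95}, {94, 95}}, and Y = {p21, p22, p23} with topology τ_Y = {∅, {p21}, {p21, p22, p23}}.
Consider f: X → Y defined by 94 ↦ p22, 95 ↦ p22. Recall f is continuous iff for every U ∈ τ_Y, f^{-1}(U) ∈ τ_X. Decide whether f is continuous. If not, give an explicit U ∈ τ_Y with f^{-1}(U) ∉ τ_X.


f IS continuous.

Compute f^{-1}(U) for each U ∈ τ_Y:
  U = ∅: f^{-1}(U) = ∅ ∈ τ_X ✓.
  U = {p21}: f^{-1}(U) = ∅ ∈ τ_X ✓.
  U = {p21, p22, p23}: f^{-1}(U) = {94, 95} ∈ τ_X ✓.
Every preimage lies in τ_X, so f IS continuous.


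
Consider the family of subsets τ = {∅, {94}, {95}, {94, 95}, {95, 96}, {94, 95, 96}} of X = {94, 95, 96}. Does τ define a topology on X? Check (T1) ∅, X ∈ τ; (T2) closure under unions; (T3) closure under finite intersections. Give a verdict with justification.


τ IS a topology on X.

Axiom (T1): ∅ ∈ τ? Yes; X ∈ τ? Yes.
Axiom (T2/T3): check pairwise unions and intersections of members of τ.
All pairwise intersections and unions checked — each lies in τ. Therefore τ satisfies (T1), (T2), (T3): it IS a topology on X.


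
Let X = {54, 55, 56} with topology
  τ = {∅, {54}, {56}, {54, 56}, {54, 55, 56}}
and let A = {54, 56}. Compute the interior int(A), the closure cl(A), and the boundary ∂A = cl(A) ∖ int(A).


int(A) = {54, 56}, cl(A) = {54, 55, 56}, ∂A = {55}.

Closed sets in (X, τ) are complements of opens:
  closed(X, τ) = {∅, {55}, {54, 55}, {55, 56}, {54, 55, 56}}.
int(A) = ⋃ {U ∈ τ : U ⊆ A}. Opens contained in A: ∅, {54}, {56}, {54, 56}.
Taking the union of these: int(A) = {54, 56}.
cl(A) = ⋂ {C closed : A ⊆ C}. Closed sets containing A: {54, 55, 56}.
Intersecting these: cl(A) = {54, 55, 56}.
∂A = cl(A) ∖ int(A) = {54, 55, 56} ∖ {54, 56} = {55}.


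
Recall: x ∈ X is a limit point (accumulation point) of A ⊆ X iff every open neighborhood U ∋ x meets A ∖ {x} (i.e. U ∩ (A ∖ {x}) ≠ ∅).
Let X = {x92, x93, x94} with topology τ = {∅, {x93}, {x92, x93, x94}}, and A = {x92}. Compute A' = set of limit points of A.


A' = {x94}

For each x ∈ X, list the open sets U ∈ τ with x ∈ U, then check whether U ∩ (A ∖ {x}) ≠ ∅ for every such U.
  x = x92: open {x92, x93, x94} ∋ x has {x92, x93, x94} ∩ (A ∖ {x92}) = ∅, so x is NOT a limit point.
  x = x93: open {x93} ∋ x has {x93} ∩ (A ∖ {x93}) = ∅, so x is NOT a limit point.
  x = x94: opens ∋ x are {x92, x93, x94}; each meets A ∖ {x94}, so x IS a limit point.
Collecting: A' = {x94}.


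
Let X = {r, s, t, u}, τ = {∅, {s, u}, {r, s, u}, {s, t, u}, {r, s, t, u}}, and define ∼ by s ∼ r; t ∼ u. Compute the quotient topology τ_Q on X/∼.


X/∼ = {[r=s], [t=u]}; |τ_Q| = 2.

Equivalence classes: [r=s], [t=u].
Quotient map π: X → X/∼ sends r ↦ [r=s], s ↦ [r=s], t ↦ [t=u], u ↦ [t=u].
For each subset V ⊆ X/∼, compute π^{-1}(V) ⊆ X and check whether π^{-1}(V) ∈ τ. V is open in τ_Q iff π^{-1}(V) ∈ τ.
  V = {}: π^{-1}(V) = ∅ ∈ τ ✓.
  V = {[r=s]}: π^{-1}(V) = {r, s} ∉ τ ✗.
  V = {[t=u]}: π^{-1}(V) = {t, u} ∉ τ ✗.
  V = {[r=s], [t=u]}: π^{-1}(V) = {r, s, t, u} ∈ τ ✓.
Open sets in the quotient: τ_Q = {{}, {[r=s], [t=u]}} (2 elements).


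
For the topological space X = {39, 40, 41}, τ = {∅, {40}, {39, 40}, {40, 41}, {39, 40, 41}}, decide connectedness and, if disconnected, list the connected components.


(X, τ) is connected.

Find clopen sets (U ∈ τ with X ∖ U ∈ τ):
  U = ∅, X ∖ U = {39, 40, 41} — both open, so U is clopen.
  U = {39, 40, 41}, X ∖ U = ∅ — both open, so U is clopen.
Only trivial clopens (∅ and X) exist, so (X, τ) is connected.
Compute connected components by grouping points that agree on all clopens:
  component: {39, 40, 41}


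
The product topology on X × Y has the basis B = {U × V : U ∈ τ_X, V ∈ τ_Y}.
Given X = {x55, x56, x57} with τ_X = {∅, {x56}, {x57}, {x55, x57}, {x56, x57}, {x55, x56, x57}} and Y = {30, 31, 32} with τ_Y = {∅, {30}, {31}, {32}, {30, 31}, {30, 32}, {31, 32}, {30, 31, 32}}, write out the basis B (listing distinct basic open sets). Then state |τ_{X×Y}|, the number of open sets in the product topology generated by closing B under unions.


Basis B = {∅ × ∅, {x56} × {30}, {x56} × {31}, {x56} × {32}, {x57} × {30}, {x57} × {31}, {x57} × {32}, {x55, x57} × {30}, {x55, x57} × {31}, {x55, x57} × {32}, {x56} × {30, 31}, {x56} × {30, 32}, {x56, x57} × {30}, {x56} × {31, 32}, {x56, x57} × {31}, {x56, x57} × {32}, {x57} × {30, 31}, {x57} × {30, 32}, {x57} × {31, 32}, {x55, x56, x57} × {30}, {x55, x56, x57} × {31}, {x55, x56, x57} × {32}, {x56} × {30, 31, 32}, {x57} × {30, 31, 32}, {x55, x57} × {30, 31}, {x55, x57} × {30, 32}, {x55, x57} × {31, 32}, {x56, x57} × {30, 31}, {x56, x57} × {30, 32}, {x56, x57} × {31, 32}, {x55, x57} × {30, 31, 32}, {x55, x56, x57} × {30, 31}, {x55, x56, x57} × {30, 32}, {x55, x56, x57} × {31, 32}, {x56, x57} × {30, 31, 32}, {x55, x56, x57} × {30, 31, 32}}; |τ_{X×Y}| = 216.

Enumerate products U × V with U ∈ τ_X, V ∈ τ_Y (deduplicated):
  ∅ × ∅ = {} (∅)
  {x56} × {30} = {(x56,30)}
  {x56} × {31} = {(x56,31)}
  {x56} × {32} = {(x56,32)}
  {x57} × {30} = {(x57,30)}
  {x57} × {31} = {(x57,31)}
  {x57} × {32} = {(x57,32)}
  {x55, x57} × {30} = {(x55,30), (x57,30)}
  {x55, x57} × {31} = {(x55,31), (x57,31)}
  {x55, x57} × {32} = {(x55,32), (x57,32)}
  {x56} × {30, 31} = {(x56,30), (x56,31)}
  {x56} × {30, 32} = {(x56,30), (x56,32)}
  {x56, x57} × {30} = {(x56,30), (x57,30)}
  {x56} × {31, 32} = {(x56,31), (x56,32)}
  {x56, x57} × {31} = {(x56,31), (x57,31)}
  {x56, x57} × {32} = {(x56,32), (x57,32)}
  {x57} × {30, 31} = {(x57,30), (x57,31)}
  {x57} × {30, 32} = {(x57,30), (x57,32)}
  {x57} × {31, 32} = {(x57,31), (x57,32)}
  {x55, x56, x57} × {30} = {(x55,30), (x56,30), (x57,30)}
  {x55, x56, x57} × {31} = {(x55,31), (x56,31), (x57,31)}
  {x55, x56, x57} × {32} = {(x55,32), (x56,32), (x57,32)}
  {x56} × {30, 31, 32} = {(x56,30), (x56,31), (x56,32)}
  {x57} × {30, 31, 32} = {(x57,30), (x57,31), (x57,32)}
  {x55, x57} × {30, 31} = {(x55,30), (x55,31), (x57,30), (x57,31)}
  {x55, x57} × {30, 32} = {(x55,30), (x55,32), (x57,30), (x57,32)}
  {x55, x57} × {31, 32} = {(x55,31), (x55,32), (x57,31), (x57,32)}
  {x56, x57} × {30, 31} = {(x56,30), (x56,31), (x57,30), (x57,31)}
  {x56, x57} × {30, 32} = {(x56,30), (x56,32), (x57,30), (x57,32)}
  {x56, x57} × {31, 32} = {(x56,31), (x56,32), (x57,31), (x57,32)}
  {x55, x57} × {30, 31, 32} = {(x55,30), (x55,31), (x55,32), (x57,30), (x57,31), (x57,32)}
  {x55, x56, x57} × {30, 31} = {(x55,30), (x55,31), (x56,30), (x56,31), (x57,30), (x57,31)}
  {x55, x56, x57} × {30, 32} = {(x55,30), (x55,32), (x56,30), (x56,32), (x57,30), (x57,32)}
  {x55, x56, x57} × {31, 32} = {(x55,31), (x55,32), (x56,31), (x56,32), (x57,31), (x57,32)}
  {x56, x57} × {30, 31, 32} = {(x56,30), (x56,31), (x56,32), (x57,30), (x57,31), (x57,32)}
  {x55, x56, x57} × {30, 31, 32} = {(x55,30), (x55,31), (x55,32), (x56,30), (x56,31), (x56,32), (x57,30), (x57,31), (x57,32)}
These 36 distinct sets form the basis B.
Close under arbitrary unions to get τ_{X×Y}; counting gives |τ_{X×Y}| = 216.


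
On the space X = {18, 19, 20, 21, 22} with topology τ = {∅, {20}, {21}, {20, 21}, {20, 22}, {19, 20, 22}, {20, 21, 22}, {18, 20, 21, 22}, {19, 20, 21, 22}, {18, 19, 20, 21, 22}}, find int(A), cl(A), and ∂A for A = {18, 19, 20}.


int(A) = {20}, cl(A) = {18, 19, 20, 22}, ∂A = {18, 19, 22}.

Closed sets in (X, τ) are complements of opens:
  closed(X, τ) = {∅, {18}, {19}, {18, 19}, {18, 21}, {18, 19, 21}, {18, 19, 22}, {18, 19, 20, 22}, {18, 19, 21, 22}, {18, 19, 20, 21, 22}}.
int(A) = ⋃ {U ∈ τ : U ⊆ A}. Opens contained in A: ∅, {20}.
Taking the union of these: int(A) = {20}.
cl(A) = ⋂ {C closed : A ⊆ C}. Closed sets containing A: {18, 19, 20, 22}, {18, 19, 20, 21, 22}.
Intersecting these: cl(A) = {18, 19, 20, 22}.
∂A = cl(A) ∖ int(A) = {18, 19, 20, 22} ∖ {20} = {18, 19, 22}.


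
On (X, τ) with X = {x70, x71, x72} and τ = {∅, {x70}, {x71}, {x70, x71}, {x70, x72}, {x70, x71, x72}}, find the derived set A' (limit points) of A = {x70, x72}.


A' = {x72}

For each x ∈ X, list the open sets U ∈ τ with x ∈ U, then check whether U ∩ (A ∖ {x}) ≠ ∅ for every such U.
  x = x70: open {x70} ∋ x has {x70} ∩ (A ∖ {x70}) = ∅, so x is NOT a limit point.
  x = x71: open {x71} ∋ x has {x71} ∩ (A ∖ {x71}) = ∅, so x is NOT a limit point.
  x = x72: opens ∋ x are {x70, x72}, {x70, x71, x72}; each meets A ∖ {x72}, so x IS a limit point.
Collecting: A' = {x72}.


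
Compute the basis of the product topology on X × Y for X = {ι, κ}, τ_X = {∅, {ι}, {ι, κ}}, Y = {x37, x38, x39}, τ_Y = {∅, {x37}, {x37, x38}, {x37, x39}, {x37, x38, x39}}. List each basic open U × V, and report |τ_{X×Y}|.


Basis B = {∅ × ∅, {ι} × {x37}, {ι} × {x37, x38}, {ι} × {x37, x39}, {ι, κ} × {x37}, {ι} × {x37, x38, x39}, {ι, κ} × {x37, x38}, {ι, κ} × {x37, x39}, {ι, κ} × {x37, x38, x39}}; |τ_{X×Y}| = 14.

Enumerate products U × V with U ∈ τ_X, V ∈ τ_Y (deduplicated):
  ∅ × ∅ = {} (∅)
  {ι} × {x37} = {(ι,x37)}
  {ι} × {x37, x38} = {(ι,x37), (ι,x38)}
  {ι} × {x37, x39} = {(ι,x37), (ι,x39)}
  {ι, κ} × {x37} = {(ι,x37), (κ,x37)}
  {ι} × {x37, x38, x39} = {(ι,x37), (ι,x38), (ι,x39)}
  {ι, κ} × {x37, x38} = {(ι,x37), (ι,x38), (κ,x37), (κ,x38)}
  {ι, κ} × {x37, x39} = {(ι,x37), (ι,x39), (κ,x37), (κ,x39)}
  {ι, κ} × {x37, x38, x39} = {(ι,x37), (ι,x38), (ι,x39), (κ,x37), (κ,x38), (κ,x39)}
These 9 distinct sets form the basis B.
Close under arbitrary unions to get τ_{X×Y}; counting gives |τ_{X×Y}| = 14.


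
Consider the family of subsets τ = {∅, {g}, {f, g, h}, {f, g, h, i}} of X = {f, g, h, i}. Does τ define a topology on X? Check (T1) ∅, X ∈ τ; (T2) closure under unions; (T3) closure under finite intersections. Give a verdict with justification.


τ IS a topology on X.

Axiom (T1): ∅ ∈ τ? Yes; X ∈ τ? Yes.
Axiom (T2/T3): check pairwise unions and intersections of members of τ.
All pairwise intersections and unions checked — each lies in τ. Therefore τ satisfies (T1), (T2), (T3): it IS a topology on X.


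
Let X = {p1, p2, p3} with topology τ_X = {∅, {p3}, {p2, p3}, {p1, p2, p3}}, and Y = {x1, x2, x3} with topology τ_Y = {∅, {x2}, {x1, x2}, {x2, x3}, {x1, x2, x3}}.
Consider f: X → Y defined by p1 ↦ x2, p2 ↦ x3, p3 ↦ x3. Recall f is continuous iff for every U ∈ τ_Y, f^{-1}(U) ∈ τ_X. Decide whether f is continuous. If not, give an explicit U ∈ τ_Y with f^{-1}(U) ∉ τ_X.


f is NOT continuous.

Compute f^{-1}(U) for each U ∈ τ_Y:
  U = ∅: f^{-1}(U) = ∅ ∈ τ_X ✓.
  U = {x2}: f^{-1}(U) = {p1} ∉ τ_X ✗.
  U = {x1, x2}: f^{-1}(U) = {p1} ∉ τ_X ✗.
  U = {x2, x3}: f^{-1}(U) = {p1, p2, p3} ∈ τ_X ✓.
  U = {x1, x2, x3}: f^{-1}(U) = {p1, p2, p3} ∈ τ_X ✓.
Found U = {x2} with f^{-1}(U) = {p1} not in τ_X. Therefore f is NOT continuous.


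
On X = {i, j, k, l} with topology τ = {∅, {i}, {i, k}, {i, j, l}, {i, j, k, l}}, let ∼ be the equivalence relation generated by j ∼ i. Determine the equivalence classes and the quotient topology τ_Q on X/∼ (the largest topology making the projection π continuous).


X/∼ = {[i=j], [k], [l]}; |τ_Q| = 3.

Equivalence classes: [i=j], [k], [l].
Quotient map π: X → X/∼ sends i ↦ [i=j], j ↦ [i=j], k ↦ [k], l ↦ [l].
For each subset V ⊆ X/∼, compute π^{-1}(V) ⊆ X and check whether π^{-1}(V) ∈ τ. V is open in τ_Q iff π^{-1}(V) ∈ τ.
  V = {}: π^{-1}(V) = ∅ ∈ τ ✓.
  V = {[i=j]}: π^{-1}(V) = {i, j} ∉ τ ✗.
  V = {[k]}: π^{-1}(V) = {k} ∉ τ ✗.
  V = {[i=j], [k]}: π^{-1}(V) = {i, j, k} ∉ τ ✗.
  V = {[l]}: π^{-1}(V) = {l} ∉ τ ✗.
  V = {[i=j], [l]}: π^{-1}(V) = {i, j, l} ∈ τ ✓.
  V = {[k], [l]}: π^{-1}(V) = {k, l} ∉ τ ✗.
  V = {[i=j], [k], [l]}: π^{-1}(V) = {i, j, k, l} ∈ τ ✓.
Open sets in the quotient: τ_Q = {{}, {[i=j], [l]}, {[i=j], [k], [l]}} (3 elements).


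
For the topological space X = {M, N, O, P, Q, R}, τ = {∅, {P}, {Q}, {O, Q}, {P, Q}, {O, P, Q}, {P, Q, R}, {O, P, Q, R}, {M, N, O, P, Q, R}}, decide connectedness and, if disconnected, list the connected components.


(X, τ) is connected.

Find clopen sets (U ∈ τ with X ∖ U ∈ τ):
  U = ∅, X ∖ U = {M, N, O, P, Q, R} — both open, so U is clopen.
  U = {M, N, O, P, Q, R}, X ∖ U = ∅ — both open, so U is clopen.
Only trivial clopens (∅ and X) exist, so (X, τ) is connected.
Compute connected components by grouping points that agree on all clopens:
  component: {M, N, O, P, Q, R}


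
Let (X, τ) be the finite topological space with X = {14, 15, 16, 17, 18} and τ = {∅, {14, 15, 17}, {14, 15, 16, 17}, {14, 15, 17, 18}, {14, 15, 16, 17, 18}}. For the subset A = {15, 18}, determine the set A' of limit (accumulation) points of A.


A' = {14, 16, 17, 18}

For each x ∈ X, list the open sets U ∈ τ with x ∈ U, then check whether U ∩ (A ∖ {x}) ≠ ∅ for every such U.
  x = 14: opens ∋ x are {14, 15, 17}, {14, 15, 16, 17}, {14, 15, 17, 18}, {14, 15, 16, 17, 18}; each meets A ∖ {14}, so x IS a limit point.
  x = 15: open {14, 15, 17} ∋ x has {14, 15, 17} ∩ (A ∖ {15}) = ∅, so x is NOT a limit point.
  x = 16: opens ∋ x are {14, 15, 16, 17}, {14, 15, 16, 17, 18}; each meets A ∖ {16}, so x IS a limit point.
  x = 17: opens ∋ x are {14, 15, 17}, {14, 15, 16, 17}, {14, 15, 17, 18}, {14, 15, 16, 17, 18}; each meets A ∖ {17}, so x IS a limit point.
  x = 18: opens ∋ x are {14, 15, 17, 18}, {14, 15, 16, 17, 18}; each meets A ∖ {18}, so x IS a limit point.
Collecting: A' = {14, 16, 17, 18}.


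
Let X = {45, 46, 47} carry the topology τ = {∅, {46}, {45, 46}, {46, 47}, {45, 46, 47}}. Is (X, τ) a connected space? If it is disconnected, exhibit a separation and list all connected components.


(X, τ) is connected.

Find clopen sets (U ∈ τ with X ∖ U ∈ τ):
  U = ∅, X ∖ U = {45, 46, 47} — both open, so U is clopen.
  U = {45, 46, 47}, X ∖ U = ∅ — both open, so U is clopen.
Only trivial clopens (∅ and X) exist, so (X, τ) is connected.
Compute connected components by grouping points that agree on all clopens:
  component: {45, 46, 47}


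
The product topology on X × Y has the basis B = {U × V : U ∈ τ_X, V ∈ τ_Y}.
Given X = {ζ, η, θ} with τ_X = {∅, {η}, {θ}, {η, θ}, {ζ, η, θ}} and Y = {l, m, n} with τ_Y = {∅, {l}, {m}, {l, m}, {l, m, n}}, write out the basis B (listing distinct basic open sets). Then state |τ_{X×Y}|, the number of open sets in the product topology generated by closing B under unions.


Basis B = {∅ × ∅, {η} × {l}, {η} × {m}, {θ} × {l}, {θ} × {m}, {η} × {l, m}, {η, θ} × {l}, {η, θ} × {m}, {θ} × {l, m}, {ζ, η, θ} × {l}, {ζ, η, θ} × {m}, {η} × {l, m, n}, {θ} × {l, m, n}, {η, θ} × {l, m}, {ζ, η, θ} × {l, m}, {η, θ} × {l, m, n}, {ζ, η, θ} × {l, m, n}}; |τ_{X×Y}| = 48.

Enumerate products U × V with U ∈ τ_X, V ∈ τ_Y (deduplicated):
  ∅ × ∅ = {} (∅)
  {η} × {l} = {(η,l)}
  {η} × {m} = {(η,m)}
  {θ} × {l} = {(θ,l)}
  {θ} × {m} = {(θ,m)}
  {η} × {l, m} = {(η,l), (η,m)}
  {η, θ} × {l} = {(η,l), (θ,l)}
  {η, θ} × {m} = {(η,m), (θ,m)}
  {θ} × {l, m} = {(θ,l), (θ,m)}
  {ζ, η, θ} × {l} = {(ζ,l), (η,l), (θ,l)}
  {ζ, η, θ} × {m} = {(ζ,m), (η,m), (θ,m)}
  {η} × {l, m, n} = {(η,l), (η,m), (η,n)}
  {θ} × {l, m, n} = {(θ,l), (θ,m), (θ,n)}
  {η, θ} × {l, m} = {(η,l), (η,m), (θ,l), (θ,m)}
  {ζ, η, θ} × {l, m} = {(ζ,l), (ζ,m), (η,l), (η,m), (θ,l), (θ,m)}
  {η, θ} × {l, m, n} = {(η,l), (η,m), (η,n), (θ,l), (θ,m), (θ,n)}
  {ζ, η, θ} × {l, m, n} = {(ζ,l), (ζ,m), (ζ,n), (η,l), (η,m), (η,n), (θ,l), (θ,m), (θ,n)}
These 17 distinct sets form the basis B.
Close under arbitrary unions to get τ_{X×Y}; counting gives |τ_{X×Y}| = 48.


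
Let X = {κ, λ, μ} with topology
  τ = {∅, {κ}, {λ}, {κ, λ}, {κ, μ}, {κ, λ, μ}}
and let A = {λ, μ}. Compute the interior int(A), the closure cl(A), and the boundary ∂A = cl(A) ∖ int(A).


int(A) = {λ}, cl(A) = {λ, μ}, ∂A = {μ}.

Closed sets in (X, τ) are complements of opens:
  closed(X, τ) = {∅, {λ}, {μ}, {κ, μ}, {λ, μ}, {κ, λ, μ}}.
int(A) = ⋃ {U ∈ τ : U ⊆ A}. Opens contained in A: ∅, {λ}.
Taking the union of these: int(A) = {λ}.
cl(A) = ⋂ {C closed : A ⊆ C}. Closed sets containing A: {λ, μ}, {κ, λ, μ}.
Intersecting these: cl(A) = {λ, μ}.
∂A = cl(A) ∖ int(A) = {λ, μ} ∖ {λ} = {μ}.


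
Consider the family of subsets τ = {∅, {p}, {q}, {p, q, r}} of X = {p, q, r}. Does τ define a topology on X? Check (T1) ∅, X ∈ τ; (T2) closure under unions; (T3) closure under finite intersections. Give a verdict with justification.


τ is NOT a topology on X.

Axiom (T1): ∅ ∈ τ? Yes; X ∈ τ? Yes.
Axiom (T2/T3): check pairwise unions and intersections of members of τ.
Counterexample for (T2): {p} ∪ {q} = {p, q} ∉ τ. Therefore τ is NOT a topology.


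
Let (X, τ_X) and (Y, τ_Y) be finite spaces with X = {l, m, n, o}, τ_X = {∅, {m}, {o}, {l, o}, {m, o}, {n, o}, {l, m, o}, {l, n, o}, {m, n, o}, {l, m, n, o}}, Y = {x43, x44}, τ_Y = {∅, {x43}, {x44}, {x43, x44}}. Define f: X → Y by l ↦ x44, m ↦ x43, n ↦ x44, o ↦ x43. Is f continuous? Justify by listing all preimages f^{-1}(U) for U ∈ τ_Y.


f is NOT continuous.

Compute f^{-1}(U) for each U ∈ τ_Y:
  U = ∅: f^{-1}(U) = ∅ ∈ τ_X ✓.
  U = {x43}: f^{-1}(U) = {m, o} ∈ τ_X ✓.
  U = {x44}: f^{-1}(U) = {l, n} ∉ τ_X ✗.
  U = {x43, x44}: f^{-1}(U) = {l, m, n, o} ∈ τ_X ✓.
Found U = {x44} with f^{-1}(U) = {l, n} not in τ_X. Therefore f is NOT continuous.


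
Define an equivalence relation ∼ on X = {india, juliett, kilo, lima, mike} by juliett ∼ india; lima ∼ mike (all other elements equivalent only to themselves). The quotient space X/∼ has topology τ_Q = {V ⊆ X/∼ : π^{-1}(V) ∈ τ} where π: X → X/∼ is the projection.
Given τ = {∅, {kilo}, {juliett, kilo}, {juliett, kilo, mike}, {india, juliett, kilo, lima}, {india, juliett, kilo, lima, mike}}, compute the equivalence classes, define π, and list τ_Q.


X/∼ = {[india=juliett], [kilo], [lima=mike]}; |τ_Q| = 3.

Equivalence classes: [india=juliett], [kilo], [lima=mike].
Quotient map π: X → X/∼ sends india ↦ [india=juliett], juliett ↦ [india=juliett], kilo ↦ [kilo], lima ↦ [lima=mike], mike ↦ [lima=mike].
For each subset V ⊆ X/∼, compute π^{-1}(V) ⊆ X and check whether π^{-1}(V) ∈ τ. V is open in τ_Q iff π^{-1}(V) ∈ τ.
  V = {}: π^{-1}(V) = ∅ ∈ τ ✓.
  V = {[india=juliett]}: π^{-1}(V) = {india, juliett} ∉ τ ✗.
  V = {[kilo]}: π^{-1}(V) = {kilo} ∈ τ ✓.
  V = {[india=juliett], [kilo]}: π^{-1}(V) = {india, juliett, kilo} ∉ τ ✗.
  V = {[lima=mike]}: π^{-1}(V) = {lima, mike} ∉ τ ✗.
  V = {[india=juliett], [lima=mike]}: π^{-1}(V) = {india, juliett, lima, mike} ∉ τ ✗.
  V = {[kilo], [lima=mike]}: π^{-1}(V) = {kilo, lima, mike} ∉ τ ✗.
  V = {[india=juliett], [kilo], [lima=mike]}: π^{-1}(V) = {india, juliett, kilo, lima, mike} ∈ τ ✓.
Open sets in the quotient: τ_Q = {{}, {[kilo]}, {[india=juliett], [kilo], [lima=mike]}} (3 elements).


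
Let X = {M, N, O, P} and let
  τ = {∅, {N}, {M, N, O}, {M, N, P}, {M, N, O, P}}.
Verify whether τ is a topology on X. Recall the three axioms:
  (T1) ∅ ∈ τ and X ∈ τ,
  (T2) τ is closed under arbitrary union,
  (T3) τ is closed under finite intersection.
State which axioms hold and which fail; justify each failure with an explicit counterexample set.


τ is NOT a topology on X.

Axiom (T1): ∅ ∈ τ? Yes; X ∈ τ? Yes.
Axiom (T2/T3): check pairwise unions and intersections of members of τ.
Counterexample for (T3): {M, N, O} ∩ {M, N, P} = {M, N} ∉ τ. Therefore τ is NOT a topology.


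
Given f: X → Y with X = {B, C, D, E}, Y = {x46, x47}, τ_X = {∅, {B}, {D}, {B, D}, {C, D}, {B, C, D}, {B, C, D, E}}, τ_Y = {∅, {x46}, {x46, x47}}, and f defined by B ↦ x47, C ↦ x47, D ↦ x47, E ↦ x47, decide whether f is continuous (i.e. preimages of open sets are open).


f IS continuous.

Compute f^{-1}(U) for each U ∈ τ_Y:
  U = ∅: f^{-1}(U) = ∅ ∈ τ_X ✓.
  U = {x46}: f^{-1}(U) = ∅ ∈ τ_X ✓.
  U = {x46, x47}: f^{-1}(U) = {B, C, D, E} ∈ τ_X ✓.
Every preimage lies in τ_X, so f IS continuous.


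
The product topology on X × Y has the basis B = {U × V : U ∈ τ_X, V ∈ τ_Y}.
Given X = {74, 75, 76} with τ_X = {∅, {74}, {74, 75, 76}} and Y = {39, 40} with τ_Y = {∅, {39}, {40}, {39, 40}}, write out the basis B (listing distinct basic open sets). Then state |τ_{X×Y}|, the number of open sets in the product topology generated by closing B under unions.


Basis B = {∅ × ∅, {74} × {39}, {74} × {40}, {74} × {39, 40}, {74, 75, 76} × {39}, {74, 75, 76} × {40}, {74, 75, 76} × {39, 40}}; |τ_{X×Y}| = 9.

Enumerate products U × V with U ∈ τ_X, V ∈ τ_Y (deduplicated):
  ∅ × ∅ = {} (∅)
  {74} × {39} = {(74,39)}
  {74} × {40} = {(74,40)}
  {74} × {39, 40} = {(74,39), (74,40)}
  {74, 75, 76} × {39} = {(74,39), (75,39), (76,39)}
  {74, 75, 76} × {40} = {(74,40), (75,40), (76,40)}
  {74, 75, 76} × {39, 40} = {(74,39), (74,40), (75,39), (75,40), (76,39), (76,40)}
These 7 distinct sets form the basis B.
Close under arbitrary unions to get τ_{X×Y}; counting gives |τ_{X×Y}| = 9.


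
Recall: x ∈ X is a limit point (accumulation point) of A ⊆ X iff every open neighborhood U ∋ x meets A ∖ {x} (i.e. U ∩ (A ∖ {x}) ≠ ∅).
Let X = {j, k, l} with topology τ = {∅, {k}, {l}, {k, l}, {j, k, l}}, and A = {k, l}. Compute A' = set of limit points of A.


A' = {j}

For each x ∈ X, list the open sets U ∈ τ with x ∈ U, then check whether U ∩ (A ∖ {x}) ≠ ∅ for every such U.
  x = j: opens ∋ x are {j, k, l}; each meets A ∖ {j}, so x IS a limit point.
  x = k: open {k} ∋ x has {k} ∩ (A ∖ {k}) = ∅, so x is NOT a limit point.
  x = l: open {l} ∋ x has {l} ∩ (A ∖ {l}) = ∅, so x is NOT a limit point.
Collecting: A' = {j}.


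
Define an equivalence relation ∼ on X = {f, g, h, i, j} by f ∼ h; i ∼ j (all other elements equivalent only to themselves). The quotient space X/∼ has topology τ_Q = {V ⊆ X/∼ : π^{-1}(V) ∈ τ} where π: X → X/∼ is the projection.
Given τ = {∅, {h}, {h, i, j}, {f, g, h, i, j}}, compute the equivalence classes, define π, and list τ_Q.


X/∼ = {[f=h], [g], [i=j]}; |τ_Q| = 2.

Equivalence classes: [f=h], [g], [i=j].
Quotient map π: X → X/∼ sends f ↦ [f=h], g ↦ [g], h ↦ [f=h], i ↦ [i=j], j ↦ [i=j].
For each subset V ⊆ X/∼, compute π^{-1}(V) ⊆ X and check whether π^{-1}(V) ∈ τ. V is open in τ_Q iff π^{-1}(V) ∈ τ.
  V = {}: π^{-1}(V) = ∅ ∈ τ ✓.
  V = {[f=h]}: π^{-1}(V) = {f, h} ∉ τ ✗.
  V = {[g]}: π^{-1}(V) = {g} ∉ τ ✗.
  V = {[f=h], [g]}: π^{-1}(V) = {f, g, h} ∉ τ ✗.
  V = {[i=j]}: π^{-1}(V) = {i, j} ∉ τ ✗.
  V = {[f=h], [i=j]}: π^{-1}(V) = {f, h, i, j} ∉ τ ✗.
  V = {[g], [i=j]}: π^{-1}(V) = {g, i, j} ∉ τ ✗.
  V = {[f=h], [g], [i=j]}: π^{-1}(V) = {f, g, h, i, j} ∈ τ ✓.
Open sets in the quotient: τ_Q = {{}, {[f=h], [g], [i=j]}} (2 elements).


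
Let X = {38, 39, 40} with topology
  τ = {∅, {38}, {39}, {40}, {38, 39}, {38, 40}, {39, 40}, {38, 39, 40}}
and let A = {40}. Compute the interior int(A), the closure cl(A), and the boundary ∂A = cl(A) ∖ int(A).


int(A) = {40}, cl(A) = {40}, ∂A = ∅.

Closed sets in (X, τ) are complements of opens:
  closed(X, τ) = {∅, {38}, {39}, {40}, {38, 39}, {38, 40}, {39, 40}, {38, 39, 40}}.
int(A) = ⋃ {U ∈ τ : U ⊆ A}. Opens contained in A: ∅, {40}.
Taking the union of these: int(A) = {40}.
cl(A) = ⋂ {C closed : A ⊆ C}. Closed sets containing A: {40}, {38, 40}, {39, 40}, {38, 39, 40}.
Intersecting these: cl(A) = {40}.
∂A = cl(A) ∖ int(A) = {40} ∖ {40} = ∅.


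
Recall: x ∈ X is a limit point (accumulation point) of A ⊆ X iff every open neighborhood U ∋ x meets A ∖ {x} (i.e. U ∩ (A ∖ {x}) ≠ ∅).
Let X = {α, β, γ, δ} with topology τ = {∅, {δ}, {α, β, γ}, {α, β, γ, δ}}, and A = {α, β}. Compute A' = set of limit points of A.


A' = {α, β, γ}

For each x ∈ X, list the open sets U ∈ τ with x ∈ U, then check whether U ∩ (A ∖ {x}) ≠ ∅ for every such U.
  x = α: opens ∋ x are {α, β, γ}, {α, β, γ, δ}; each meets A ∖ {α}, so x IS a limit point.
  x = β: opens ∋ x are {α, β, γ}, {α, β, γ, δ}; each meets A ∖ {β}, so x IS a limit point.
  x = γ: opens ∋ x are {α, β, γ}, {α, β, γ, δ}; each meets A ∖ {γ}, so x IS a limit point.
  x = δ: open {δ} ∋ x has {δ} ∩ (A ∖ {δ}) = ∅, so x is NOT a limit point.
Collecting: A' = {α, β, γ}.


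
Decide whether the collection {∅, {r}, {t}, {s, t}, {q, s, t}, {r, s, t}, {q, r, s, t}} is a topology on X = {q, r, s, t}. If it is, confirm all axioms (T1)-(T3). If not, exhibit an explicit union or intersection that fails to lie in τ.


τ is NOT a topology on X.

Axiom (T1): ∅ ∈ τ? Yes; X ∈ τ? Yes.
Axiom (T2/T3): check pairwise unions and intersections of members of τ.
Counterexample for (T2): {r} ∪ {t} = {r, t} ∉ τ. Therefore τ is NOT a topology.


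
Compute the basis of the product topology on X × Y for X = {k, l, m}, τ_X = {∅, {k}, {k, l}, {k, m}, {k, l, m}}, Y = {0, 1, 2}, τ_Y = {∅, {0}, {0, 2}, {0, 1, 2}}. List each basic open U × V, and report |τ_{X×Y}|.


Basis B = {∅ × ∅, {k} × {0}, {k} × {0, 2}, {k, l} × {0}, {k, m} × {0}, {k} × {0, 1, 2}, {k, l, m} × {0}, {k, l} × {0, 2}, {k, m} × {0, 2}, {k, l} × {0, 1, 2}, {k, m} × {0, 1, 2}, {k, l, m} × {0, 2}, {k, l, m} × {0, 1, 2}}; |τ_{X×Y}| = 30.

Enumerate products U × V with U ∈ τ_X, V ∈ τ_Y (deduplicated):
  ∅ × ∅ = {} (∅)
  {k} × {0} = {(k,0)}
  {k} × {0, 2} = {(k,0), (k,2)}
  {k, l} × {0} = {(k,0), (l,0)}
  {k, m} × {0} = {(k,0), (m,0)}
  {k} × {0, 1, 2} = {(k,0), (k,1), (k,2)}
  {k, l, m} × {0} = {(k,0), (l,0), (m,0)}
  {k, l} × {0, 2} = {(k,0), (k,2), (l,0), (l,2)}
  {k, m} × {0, 2} = {(k,0), (k,2), (m,0), (m,2)}
  {k, l} × {0, 1, 2} = {(k,0), (k,1), (k,2), (l,0), (l,1), (l,2)}
  {k, m} × {0, 1, 2} = {(k,0), (k,1), (k,2), (m,0), (m,1), (m,2)}
  {k, l, m} × {0, 2} = {(k,0), (k,2), (l,0), (l,2), (m,0), (m,2)}
  {k, l, m} × {0, 1, 2} = {(k,0), (k,1), (k,2), (l,0), (l,1), (l,2), (m,0), (m,1), (m,2)}
These 13 distinct sets form the basis B.
Close under arbitrary unions to get τ_{X×Y}; counting gives |τ_{X×Y}| = 30.


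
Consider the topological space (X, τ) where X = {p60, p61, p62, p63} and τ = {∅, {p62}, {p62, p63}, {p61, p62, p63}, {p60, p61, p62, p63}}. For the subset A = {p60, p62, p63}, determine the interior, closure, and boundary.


int(A) = {p62, p63}, cl(A) = {p60, p61, p62, p63}, ∂A = {p60, p61}.

Closed sets in (X, τ) are complements of opens:
  closed(X, τ) = {∅, {p60}, {p60, p61}, {p60, p61, p63}, {p60, p61, p62, p63}}.
int(A) = ⋃ {U ∈ τ : U ⊆ A}. Opens contained in A: ∅, {p62}, {p62, p63}.
Taking the union of these: int(A) = {p62, p63}.
cl(A) = ⋂ {C closed : A ⊆ C}. Closed sets containing A: {p60, p61, p62, p63}.
Intersecting these: cl(A) = {p60, p61, p62, p63}.
∂A = cl(A) ∖ int(A) = {p60, p61, p62, p63} ∖ {p62, p63} = {p60, p61}.


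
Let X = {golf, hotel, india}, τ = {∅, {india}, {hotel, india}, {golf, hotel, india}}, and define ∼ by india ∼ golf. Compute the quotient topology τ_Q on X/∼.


X/∼ = {[golf=india], [hotel]}; |τ_Q| = 2.

Equivalence classes: [golf=india], [hotel].
Quotient map π: X → X/∼ sends golf ↦ [golf=india], hotel ↦ [hotel], india ↦ [golf=india].
For each subset V ⊆ X/∼, compute π^{-1}(V) ⊆ X and check whether π^{-1}(V) ∈ τ. V is open in τ_Q iff π^{-1}(V) ∈ τ.
  V = {}: π^{-1}(V) = ∅ ∈ τ ✓.
  V = {[golf=india]}: π^{-1}(V) = {golf, india} ∉ τ ✗.
  V = {[hotel]}: π^{-1}(V) = {hotel} ∉ τ ✗.
  V = {[golf=india], [hotel]}: π^{-1}(V) = {golf, hotel, india} ∈ τ ✓.
Open sets in the quotient: τ_Q = {{}, {[golf=india], [hotel]}} (2 elements).


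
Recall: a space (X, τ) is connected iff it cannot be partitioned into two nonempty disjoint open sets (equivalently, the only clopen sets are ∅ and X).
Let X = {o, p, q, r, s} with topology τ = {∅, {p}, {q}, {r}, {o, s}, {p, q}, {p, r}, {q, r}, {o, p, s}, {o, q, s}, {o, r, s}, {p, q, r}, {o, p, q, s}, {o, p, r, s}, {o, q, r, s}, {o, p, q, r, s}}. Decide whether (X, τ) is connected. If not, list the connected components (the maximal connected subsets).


(X, τ) is disconnected; components = [{p}, {q}, {r}, {o, s}].

Find clopen sets (U ∈ τ with X ∖ U ∈ τ):
  U = ∅, X ∖ U = {o, p, q, r, s} — both open, so U is clopen.
  U = {p}, X ∖ U = {o, q, r, s} — both open, so U is clopen.
  U = {q}, X ∖ U = {o, p, r, s} — both open, so U is clopen.
  U = {r}, X ∖ U = {o, p, q, s} — both open, so U is clopen.
  U = {o, s}, X ∖ U = {p, q, r} — both open, so U is clopen.
  U = {p, q}, X ∖ U = {o, r, s} — both open, so U is clopen.
  U = {p, r}, X ∖ U = {o, q, s} — both open, so U is clopen.
  U = {q, r}, X ∖ U = {o, p, s} — both open, so U is clopen.
  U = {o, p, s}, X ∖ U = {q, r} — both open, so U is clopen.
  U = {o, q, s}, X ∖ U = {p, r} — both open, so U is clopen.
  U = {o, r, s}, X ∖ U = {p, q} — both open, so U is clopen.
  U = {p, q, r}, X ∖ U = {o, s} — both open, so U is clopen.
  U = {o, p, q, s}, X ∖ U = {r} — both open, so U is clopen.
  U = {o, p, r, s}, X ∖ U = {q} — both open, so U is clopen.
  U = {o, q, r, s}, X ∖ U = {p} — both open, so U is clopen.
  U = {o, p, q, r, s}, X ∖ U = ∅ — both open, so U is clopen.
Nontrivial clopen(s) exist: e.g. {q}. So (X, τ) is disconnected.
Compute connected components by grouping points that agree on all clopens:
  component: {p}
  component: {q}
  component: {r}
  component: {o, s}


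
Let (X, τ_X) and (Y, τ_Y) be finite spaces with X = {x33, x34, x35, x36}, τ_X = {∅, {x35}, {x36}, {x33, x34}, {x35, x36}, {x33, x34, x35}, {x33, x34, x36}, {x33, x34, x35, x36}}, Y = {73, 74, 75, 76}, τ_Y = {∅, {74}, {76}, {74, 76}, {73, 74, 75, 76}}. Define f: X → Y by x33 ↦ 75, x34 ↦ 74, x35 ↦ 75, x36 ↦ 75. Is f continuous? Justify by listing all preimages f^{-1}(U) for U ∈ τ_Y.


f is NOT continuous.

Compute f^{-1}(U) for each U ∈ τ_Y:
  U = ∅: f^{-1}(U) = ∅ ∈ τ_X ✓.
  U = {74}: f^{-1}(U) = {x34} ∉ τ_X ✗.
  U = {76}: f^{-1}(U) = ∅ ∈ τ_X ✓.
  U = {74, 76}: f^{-1}(U) = {x34} ∉ τ_X ✗.
  U = {73, 74, 75, 76}: f^{-1}(U) = {x33, x34, x35, x36} ∈ τ_X ✓.
Found U = {74} with f^{-1}(U) = {x34} not in τ_X. Therefore f is NOT continuous.


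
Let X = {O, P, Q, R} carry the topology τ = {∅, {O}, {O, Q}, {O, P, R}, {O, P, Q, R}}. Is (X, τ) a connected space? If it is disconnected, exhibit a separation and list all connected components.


(X, τ) is connected.

Find clopen sets (U ∈ τ with X ∖ U ∈ τ):
  U = ∅, X ∖ U = {O, P, Q, R} — both open, so U is clopen.
  U = {O, P, Q, R}, X ∖ U = ∅ — both open, so U is clopen.
Only trivial clopens (∅ and X) exist, so (X, τ) is connected.
Compute connected components by grouping points that agree on all clopens:
  component: {O, P, Q, R}


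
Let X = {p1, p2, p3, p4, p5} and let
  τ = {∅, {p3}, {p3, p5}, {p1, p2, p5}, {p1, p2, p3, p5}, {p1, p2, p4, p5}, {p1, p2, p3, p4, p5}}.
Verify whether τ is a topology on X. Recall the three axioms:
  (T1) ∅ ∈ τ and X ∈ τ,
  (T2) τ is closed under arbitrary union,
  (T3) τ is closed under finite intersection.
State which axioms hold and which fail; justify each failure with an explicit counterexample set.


τ is NOT a topology on X.

Axiom (T1): ∅ ∈ τ? Yes; X ∈ τ? Yes.
Axiom (T2/T3): check pairwise unions and intersections of members of τ.
Counterexample for (T3): {p3, p5} ∩ {p1, p2, p5} = {p5} ∉ τ. Therefore τ is NOT a topology.


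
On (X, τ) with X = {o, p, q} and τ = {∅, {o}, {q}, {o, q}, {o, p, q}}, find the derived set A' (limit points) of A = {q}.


A' = {p}

For each x ∈ X, list the open sets U ∈ τ with x ∈ U, then check whether U ∩ (A ∖ {x}) ≠ ∅ for every such U.
  x = o: open {o} ∋ x has {o} ∩ (A ∖ {o}) = ∅, so x is NOT a limit point.
  x = p: opens ∋ x are {o, p, q}; each meets A ∖ {p}, so x IS a limit point.
  x = q: open {q} ∋ x has {q} ∩ (A ∖ {q}) = ∅, so x is NOT a limit point.
Collecting: A' = {p}.


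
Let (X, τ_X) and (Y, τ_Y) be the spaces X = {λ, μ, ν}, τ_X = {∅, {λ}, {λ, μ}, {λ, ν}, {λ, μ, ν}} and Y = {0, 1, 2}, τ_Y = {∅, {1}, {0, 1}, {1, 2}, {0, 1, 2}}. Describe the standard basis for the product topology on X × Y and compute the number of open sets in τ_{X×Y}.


Basis B = {∅ × ∅, {λ} × {1}, {λ} × {0, 1}, {λ} × {1, 2}, {λ, μ} × {1}, {λ, ν} × {1}, {λ} × {0, 1, 2}, {λ, μ, ν} × {1}, {λ, μ} × {0, 1}, {λ, ν} × {0, 1}, {λ, μ} × {1, 2}, {λ, ν} × {1, 2}, {λ, μ} × {0, 1, 2}, {λ, ν} × {0, 1, 2}, {λ, μ, ν} × {0, 1}, {λ, μ, ν} × {1, 2}, {λ, μ, ν} × {0, 1, 2}}; |τ_{X×Y}| = 48.

Enumerate products U × V with U ∈ τ_X, V ∈ τ_Y (deduplicated):
  ∅ × ∅ = {} (∅)
  {λ} × {1} = {(λ,1)}
  {λ} × {0, 1} = {(λ,0), (λ,1)}
  {λ} × {1, 2} = {(λ,1), (λ,2)}
  {λ, μ} × {1} = {(λ,1), (μ,1)}
  {λ, ν} × {1} = {(λ,1), (ν,1)}
  {λ} × {0, 1, 2} = {(λ,0), (λ,1), (λ,2)}
  {λ, μ, ν} × {1} = {(λ,1), (μ,1), (ν,1)}
  {λ, μ} × {0, 1} = {(λ,0), (λ,1), (μ,0), (μ,1)}
  {λ, ν} × {0, 1} = {(λ,0), (λ,1), (ν,0), (ν,1)}
  {λ, μ} × {1, 2} = {(λ,1), (λ,2), (μ,1), (μ,2)}
  {λ, ν} × {1, 2} = {(λ,1), (λ,2), (ν,1), (ν,2)}
  {λ, μ} × {0, 1, 2} = {(λ,0), (λ,1), (λ,2), (μ,0), (μ,1), (μ,2)}
  {λ, ν} × {0, 1, 2} = {(λ,0), (λ,1), (λ,2), (ν,0), (ν,1), (ν,2)}
  {λ, μ, ν} × {0, 1} = {(λ,0), (λ,1), (μ,0), (μ,1), (ν,0), (ν,1)}
  {λ, μ, ν} × {1, 2} = {(λ,1), (λ,2), (μ,1), (μ,2), (ν,1), (ν,2)}
  {λ, μ, ν} × {0, 1, 2} = {(λ,0), (λ,1), (λ,2), (μ,0), (μ,1), (μ,2), (ν,0), (ν,1), (ν,2)}
These 17 distinct sets form the basis B.
Close under arbitrary unions to get τ_{X×Y}; counting gives |τ_{X×Y}| = 48.


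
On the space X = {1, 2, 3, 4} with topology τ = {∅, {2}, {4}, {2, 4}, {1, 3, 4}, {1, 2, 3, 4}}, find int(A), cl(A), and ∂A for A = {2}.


int(A) = {2}, cl(A) = {2}, ∂A = ∅.

Closed sets in (X, τ) are complements of opens:
  closed(X, τ) = {∅, {2}, {1, 3}, {1, 2, 3}, {1, 3, 4}, {1, 2, 3, 4}}.
int(A) = ⋃ {U ∈ τ : U ⊆ A}. Opens contained in A: ∅, {2}.
Taking the union of these: int(A) = {2}.
cl(A) = ⋂ {C closed : A ⊆ C}. Closed sets containing A: {2}, {1, 2, 3}, {1, 2, 3, 4}.
Intersecting these: cl(A) = {2}.
∂A = cl(A) ∖ int(A) = {2} ∖ {2} = ∅.


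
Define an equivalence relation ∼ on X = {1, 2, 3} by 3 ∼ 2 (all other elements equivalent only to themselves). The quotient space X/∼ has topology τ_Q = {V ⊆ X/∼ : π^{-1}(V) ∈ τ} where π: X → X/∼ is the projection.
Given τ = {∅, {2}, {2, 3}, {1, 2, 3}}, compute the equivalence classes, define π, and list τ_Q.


X/∼ = {[1], [2=3]}; |τ_Q| = 3.

Equivalence classes: [1], [2=3].
Quotient map π: X → X/∼ sends 1 ↦ [1], 2 ↦ [2=3], 3 ↦ [2=3].
For each subset V ⊆ X/∼, compute π^{-1}(V) ⊆ X and check whether π^{-1}(V) ∈ τ. V is open in τ_Q iff π^{-1}(V) ∈ τ.
  V = {}: π^{-1}(V) = ∅ ∈ τ ✓.
  V = {[1]}: π^{-1}(V) = {1} ∉ τ ✗.
  V = {[2=3]}: π^{-1}(V) = {2, 3} ∈ τ ✓.
  V = {[1], [2=3]}: π^{-1}(V) = {1, 2, 3} ∈ τ ✓.
Open sets in the quotient: τ_Q = {{}, {[2=3]}, {[1], [2=3]}} (3 elements).
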